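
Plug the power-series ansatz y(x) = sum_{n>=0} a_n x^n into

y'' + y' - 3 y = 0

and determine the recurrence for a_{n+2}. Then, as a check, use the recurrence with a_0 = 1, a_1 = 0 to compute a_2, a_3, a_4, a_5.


Substitute y = sum_n a_n x^n.
y''(x) has coefficient (n+2)(n+1) a_{n+2} at x^n;
y'(x) has coefficient (n+1) a_{n+1} at x^n;
-3 y(x) has coefficient -3 a_n at x^n.
Matching x^n: (n+2)(n+1) a_{n+2} + (n+1) a_{n+1} - 3 a_n = 0.
Thus a_{n+2} = [-(n+1) a_{n+1} + 3 a_n] / ((n+1)(n+2)).

Check with a_0 = 1, a_1 = 0 (apply the recurrence for n = 0, 1, 2, 3): a_0 = 1, a_1 = 0, a_2 = 3/2, a_3 = -1/2, a_4 = 1/2, a_5 = -7/40.

a_(n+2) = [-(n+1) a_(n+1) + 3 a_n] / ((n+1)(n+2)); check: a_0 = 1, a_1 = 0, a_2 = 3/2, a_3 = -1/2, a_4 = 1/2, a_5 = -7/40


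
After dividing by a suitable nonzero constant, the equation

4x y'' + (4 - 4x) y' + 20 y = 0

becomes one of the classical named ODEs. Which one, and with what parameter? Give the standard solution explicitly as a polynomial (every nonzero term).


All three coefficients share the factor 4; dividing through by 4 gives  x y'' + (1 - x) y' + 5 y = 0.
This matches the Laguerre equation x y'' + (1 - x) y' + n y = 0 with n = 5; the polynomial solution is L_5(x).
With y = sum_k a_k x^k, matching x^k gives (k+1)k a_{k+1} + (k+1) a_{k+1} - k a_k + n a_k = 0, i.e. (k+1)^2 a_{k+1} = (k - n) a_k = (k - 5) a_k. The right side vanishes at k = 5, so the series terminates at degree 5.
Standard normalization L_n(0) = 1 gives a_0 = 1. Work upward with a_{k+1} = (k - 5) a_k / (k+1)^2:
  a_1 = (0 - 5)(1) / 1^2 = -5/1 = -5
  a_2 = (1 - 5)(-5) / 2^2 = 20/4 = 5
  a_3 = (2 - 5)(5) / 3^2 = -15/9 = -5/3
  a_4 = (3 - 5)(-5/3) / 4^2 = (10/3)/16 = 5/24
  a_5 = (4 - 5)(5/24) / 5^2 = (-5/24)/25 = -1/120
Hence L_5(x) = -x^5/120 + 5 x^4/24 - 5 x^3/3 + 5 x^2 - 5 x + 1.

L_5(x); series = -x^5/120 + 5 x^4/24 - 5 x^3/3 + 5 x^2 - 5 x + 1


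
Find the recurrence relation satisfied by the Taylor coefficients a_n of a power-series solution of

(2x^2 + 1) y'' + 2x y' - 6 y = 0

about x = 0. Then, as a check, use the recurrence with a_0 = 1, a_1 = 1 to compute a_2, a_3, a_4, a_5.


Substitute y = sum_n a_n x^n.
(1 + 2 x^2) y'' contributes (n+2)(n+1) a_{n+2} + 2 n(n-1) a_n at x^n.
2 x y'(x) contributes 2 n a_n at x^n.
-6 y(x) contributes -6 a_n at x^n.
Matching x^n: (n+2)(n+1) a_{n+2} + (2 n(n-1) + 2 n - 6) a_n = 0.
Thus a_{n+2} = (-2 n(n-1) - 2 n + 6) / ((n+1)(n+2)) * a_n.

Check with a_0 = 1, a_1 = 1 (apply the recurrence for n = 0, 1, 2, 3): a_0 = 1, a_1 = 1, a_2 = 3, a_3 = 2/3, a_4 = -1/2, a_5 = -2/5.

a_(n+2) = (-2 n(n-1) - 2 n + 6) / ((n+1)(n+2)) * a_n; check: a_0 = 1, a_1 = 1, a_2 = 3, a_3 = 2/3, a_4 = -1/2, a_5 = -2/5


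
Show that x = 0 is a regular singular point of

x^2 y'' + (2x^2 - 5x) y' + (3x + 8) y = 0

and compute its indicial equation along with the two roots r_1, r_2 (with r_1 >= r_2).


Divide by x^2 to reach normal form y'' + P_1(x) y' + P_2(x) y = 0 with P_1(x) = 2 - 5/x and P_2(x) = 3/x + 8/x^2.
x = 0 is a singular point because the y'-coefficient 2 - 5/x has a pole at x = 0 and the y-coefficient 3/x + 8/x^2 has a pole at x = 0.
It is a regular singular point because x P_1(x) = p(x) = 2x - 5 and x^2 P_2(x) = q(x) = 3x + 8 are polynomials, hence analytic at x = 0.
p(0) = -5,  q(0) = 8.
Indicial equation: r(r-1) + p(0) r + q(0) = 0, i.e. r^2 + (p(0) - 1) r + q(0) = 0, i.e. r^2 - 6 r + 8 = 0.
Discriminant: (-6)^2 - 4(8) = 4, so r = (6 ± 2)/2.
Solving: r_1 = 4, r_2 = 2.

indicial: r^2 - 6 r + 8 = 0; roots r_1 = 4, r_2 = 2


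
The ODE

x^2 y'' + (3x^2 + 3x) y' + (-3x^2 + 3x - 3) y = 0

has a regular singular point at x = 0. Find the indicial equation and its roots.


Divide by x^2 to reach normal form y'' + P_1(x) y' + P_2(x) y = 0 with P_1(x) = 3 + 3/x and P_2(x) = -3 + 3/x - 3/x^2.
x = 0 is a singular point because the y'-coefficient 3 + 3/x has a pole at x = 0 and the y-coefficient -3 + 3/x - 3/x^2 has a pole at x = 0.
It is a regular singular point because x P_1(x) = p(x) = 3x + 3 and x^2 P_2(x) = q(x) = -3x^2 + 3x - 3 are polynomials, hence analytic at x = 0.
p(0) = 3,  q(0) = -3.
Indicial equation: r(r-1) + p(0) r + q(0) = 0, i.e. r^2 + (p(0) - 1) r + q(0) = 0, i.e. r^2 + 2 r - 3 = 0.
Discriminant: (2)^2 - 4(-3) = 16, so r = (-2 ± 4)/2.
Solving: r_1 = 1, r_2 = -3.

indicial: r^2 + 2 r - 3 = 0; roots r_1 = 1, r_2 = -3


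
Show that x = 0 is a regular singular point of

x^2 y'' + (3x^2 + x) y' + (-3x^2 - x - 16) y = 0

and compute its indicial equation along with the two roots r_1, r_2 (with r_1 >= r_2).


Divide by x^2 to reach normal form y'' + P_1(x) y' + P_2(x) y = 0 with P_1(x) = 3 + 1/x and P_2(x) = -3 - 1/x - 16/x^2.
x = 0 is a singular point because the y'-coefficient 3 + 1/x has a pole at x = 0 and the y-coefficient -3 - 1/x - 16/x^2 has a pole at x = 0.
It is a regular singular point because x P_1(x) = p(x) = 3x + 1 and x^2 P_2(x) = q(x) = -3x^2 - x - 16 are polynomials, hence analytic at x = 0.
p(0) = 1,  q(0) = -16.
Indicial equation: r(r-1) + p(0) r + q(0) = 0, i.e. r^2 + (p(0) - 1) r + q(0) = 0, i.e. r^2 - 16 = 0.
Discriminant: (0)^2 - 4(-16) = 64, so r = (0 ± 8)/2.
Solving: r_1 = 4, r_2 = -4.

indicial: r^2 - 16 = 0; roots r_1 = 4, r_2 = -4


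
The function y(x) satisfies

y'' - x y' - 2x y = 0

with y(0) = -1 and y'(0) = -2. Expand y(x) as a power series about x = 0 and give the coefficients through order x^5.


Ansatz: y(x) = sum_{n>=0} a_n x^n, so y'(x) = sum_{n>=1} n a_n x^(n-1) and y''(x) = sum_{n>=2} n(n-1) a_n x^(n-2).
Substitute into P(x) y'' + Q(x) y' + R(x) y = 0 with P(x) = 1, Q(x) = -x, R(x) = -2x, and match powers of x.
Initial conditions: a_0 = -1, a_1 = -2.
Setting the coefficient of each power of x to zero and solving order by order (substituting the coefficients already found):
  x^0: 2 a_2 = 0  ->  a_2 = 0
  x^1: 6 a_3 - a_1 - 2 a_0 = 0  ->  6 a_3 = a_1 + 2 a_0 = -4  ->  a_3 = -2/3
  x^2: 12 a_4 - 2 a_2 - 2 a_1 = 0  ->  12 a_4 = 2 a_2 + 2 a_1 = -4  ->  a_4 = -1/3
  x^3: 20 a_5 - 3 a_3 - 2 a_2 = 0  ->  20 a_5 = 3 a_3 + 2 a_2 = -2  ->  a_5 = -1/10
Truncated series: y(x) = -1 - 2 x - (2/3) x^3 - (1/3) x^4 - (1/10) x^5 + O(x^6).

a_0 = -1; a_1 = -2; a_2 = 0; a_3 = -2/3; a_4 = -1/3; a_5 = -1/10


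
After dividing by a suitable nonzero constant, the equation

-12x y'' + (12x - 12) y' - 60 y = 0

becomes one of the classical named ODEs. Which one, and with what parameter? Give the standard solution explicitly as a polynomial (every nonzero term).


All three coefficients share the factor -12; dividing through by -12 gives  x y'' + (1 - x) y' + 5 y = 0.
This matches the Laguerre equation x y'' + (1 - x) y' + n y = 0 with n = 5; the polynomial solution is L_5(x).
With y = sum_k a_k x^k, matching x^k gives (k+1)k a_{k+1} + (k+1) a_{k+1} - k a_k + n a_k = 0, i.e. (k+1)^2 a_{k+1} = (k - n) a_k = (k - 5) a_k. The right side vanishes at k = 5, so the series terminates at degree 5.
Standard normalization L_n(0) = 1 gives a_0 = 1. Work upward with a_{k+1} = (k - 5) a_k / (k+1)^2:
  a_1 = (0 - 5)(1) / 1^2 = -5/1 = -5
  a_2 = (1 - 5)(-5) / 2^2 = 20/4 = 5
  a_3 = (2 - 5)(5) / 3^2 = -15/9 = -5/3
  a_4 = (3 - 5)(-5/3) / 4^2 = (10/3)/16 = 5/24
  a_5 = (4 - 5)(5/24) / 5^2 = (-5/24)/25 = -1/120
Hence L_5(x) = -x^5/120 + 5 x^4/24 - 5 x^3/3 + 5 x^2 - 5 x + 1.

L_5(x); series = -x^5/120 + 5 x^4/24 - 5 x^3/3 + 5 x^2 - 5 x + 1


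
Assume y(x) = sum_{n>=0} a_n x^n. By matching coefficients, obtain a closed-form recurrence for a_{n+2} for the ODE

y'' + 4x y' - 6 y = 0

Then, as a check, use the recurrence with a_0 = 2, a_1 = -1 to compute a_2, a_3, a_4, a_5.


Substitute y = sum_n a_n x^n.
y''(x) has coefficient (n+2)(n+1) a_{n+2} at x^n;
4 x y'(x) has coefficient 4 n a_n at x^n (shift);
-6 y(x) has coefficient -6 a_n at x^n.
Matching x^n: (n+2)(n+1) a_{n+2} + (4n - 6) a_n = 0.
Thus a_{n+2} = (-4n + 6) / ((n+1)(n+2)) * a_n.

Check with a_0 = 2, a_1 = -1 (apply the recurrence for n = 0, 1, 2, 3): a_0 = 2, a_1 = -1, a_2 = 6, a_3 = -1/3, a_4 = -1, a_5 = 1/10.

a_(n+2) = (-4n + 6) / ((n+1)(n+2)) * a_n; check: a_0 = 2, a_1 = -1, a_2 = 6, a_3 = -1/3, a_4 = -1, a_5 = 1/10


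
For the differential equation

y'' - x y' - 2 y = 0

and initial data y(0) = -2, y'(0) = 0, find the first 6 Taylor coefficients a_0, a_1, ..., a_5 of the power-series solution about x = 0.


Ansatz: y(x) = sum_{n>=0} a_n x^n, so y'(x) = sum_{n>=1} n a_n x^(n-1) and y''(x) = sum_{n>=2} n(n-1) a_n x^(n-2).
Substitute into P(x) y'' + Q(x) y' + R(x) y = 0 with P(x) = 1, Q(x) = -x, R(x) = -2, and match powers of x.
Initial conditions: a_0 = -2, a_1 = 0.
Setting the coefficient of each power of x to zero and solving order by order (substituting the coefficients already found):
  x^0: 2 a_2 - 2 a_0 = 0  ->  2 a_2 = 2 a_0 = -4  ->  a_2 = -2
  x^1: 6 a_3 - 3 a_1 = 0  ->  6 a_3 = 3 a_1 = 0  ->  a_3 = 0
  x^2: 12 a_4 - 4 a_2 = 0  ->  12 a_4 = 4 a_2 = -8  ->  a_4 = -2/3
  x^3: 20 a_5 - 5 a_3 = 0  ->  20 a_5 = 5 a_3 = 0  ->  a_5 = 0
Truncated series: y(x) = -2 - 2 x^2 - (2/3) x^4 + O(x^6).

a_0 = -2; a_1 = 0; a_2 = -2; a_3 = 0; a_4 = -2/3; a_5 = 0


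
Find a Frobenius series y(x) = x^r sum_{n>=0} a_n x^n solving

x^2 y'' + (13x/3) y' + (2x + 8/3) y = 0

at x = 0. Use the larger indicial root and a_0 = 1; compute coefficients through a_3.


Write in Frobenius form y'' + (p(x)/x) y' + (q(x)/x^2) y = 0:
  p(x) = 13/3,  q(x) = 2x + 8/3.
Indicial equation: r(r-1) + (13/3) r + (8/3) = 0 -> roots r_1 = -4/3, r_2 = -2.
Take r = r_1 = -4/3. Let y(x) = x^r sum_{n>=0} a_n x^n with a_0 = 1.
Substitute y = x^r sum a_n x^n and match x^{r+n}. The recurrence is
  D(n) a_n + 2 a_{n-1} = 0,  where D(n) = (r+n)(r+n-1) + (13/3)(r+n) + (8/3).
  a_n = -2 / D(n) * a_{n-1}.
Since the indicial polynomial factors as (r - r_1)(r - r_2), D(n) = (r_1 + n - r_1)(r_1 + n - r_2) = n(n + 2/3).
Evaluating step by step (a_0 = 1):
  n = 1: D(1) = 1(1 + 2/3) = 5/3; numerator = -2(1) = -2; a_1 = (-2)/(5/3) = -6/5
  n = 2: D(2) = 2(2 + 2/3) = 16/3; numerator = -2(-6/5) = 12/5; a_2 = (12/5)/(16/3) = 9/20
  n = 3: D(3) = 3(3 + 2/3) = 11; numerator = -2(9/20) = -9/10; a_3 = (-9/10)/(11) = -9/110

r = -4/3; a_0 = 1; a_1 = -6/5; a_2 = 9/20; a_3 = -9/110


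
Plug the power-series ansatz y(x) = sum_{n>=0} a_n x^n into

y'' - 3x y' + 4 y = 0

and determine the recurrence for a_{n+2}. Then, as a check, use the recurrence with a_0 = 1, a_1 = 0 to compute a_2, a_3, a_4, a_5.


Substitute y = sum_n a_n x^n.
y''(x) has coefficient (n+2)(n+1) a_{n+2} at x^n;
-3 x y'(x) has coefficient -3 n a_n at x^n (shift);
4 y(x) has coefficient 4 a_n at x^n.
Matching x^n: (n+2)(n+1) a_{n+2} + (-3n + 4) a_n = 0.
Thus a_{n+2} = (3n - 4) / ((n+1)(n+2)) * a_n.

Check with a_0 = 1, a_1 = 0 (apply the recurrence for n = 0, 1, 2, 3): a_0 = 1, a_1 = 0, a_2 = -2, a_3 = 0, a_4 = -1/3, a_5 = 0.

a_(n+2) = (3n - 4) / ((n+1)(n+2)) * a_n; check: a_0 = 1, a_1 = 0, a_2 = -2, a_3 = 0, a_4 = -1/3, a_5 = 0


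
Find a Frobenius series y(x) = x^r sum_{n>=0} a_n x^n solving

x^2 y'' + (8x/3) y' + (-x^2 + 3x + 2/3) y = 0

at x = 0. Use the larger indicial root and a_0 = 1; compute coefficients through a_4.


Write in Frobenius form y'' + (p(x)/x) y' + (q(x)/x^2) y = 0:
  p(x) = 8/3,  q(x) = -x^2 + 3x + 2/3.
Indicial equation: r(r-1) + (8/3) r + (2/3) = 0 -> roots r_1 = -2/3, r_2 = -1.
Take r = r_1 = -2/3. Let y(x) = x^r sum_{n>=0} a_n x^n with a_0 = 1.
Substitute y = x^r sum a_n x^n and match x^{r+n}. The recurrence is
  D(n) a_n + 3 a_{n-1} - 1 a_{n-2} = 0,  where D(n) = (r+n)(r+n-1) + (8/3)(r+n) + (2/3).
  a_n = [-3 a_{n-1} + 1 a_{n-2}] / D(n).
Since the indicial polynomial factors as (r - r_1)(r - r_2), D(n) = (r_1 + n - r_1)(r_1 + n - r_2) = n(n + 1/3).
Evaluating step by step (a_0 = 1):
  n = 1: D(1) = 1(1 + 1/3) = 4/3; numerator = -3(1) = -3; a_1 = (-3)/(4/3) = -9/4
  n = 2: D(2) = 2(2 + 1/3) = 14/3; numerator = -3(-9/4) + 1(1) = 31/4; a_2 = (31/4)/(14/3) = 93/56
  n = 3: D(3) = 3(3 + 1/3) = 10; numerator = -3(93/56) + 1(-9/4) = -405/56; a_3 = (-405/56)/(10) = -81/112
  n = 4: D(4) = 4(4 + 1/3) = 52/3; numerator = -3(-81/112) + 1(93/56) = 429/112; a_4 = (429/112)/(52/3) = 99/448

r = -2/3; a_0 = 1; a_1 = -9/4; a_2 = 93/56; a_3 = -81/112; a_4 = 99/448


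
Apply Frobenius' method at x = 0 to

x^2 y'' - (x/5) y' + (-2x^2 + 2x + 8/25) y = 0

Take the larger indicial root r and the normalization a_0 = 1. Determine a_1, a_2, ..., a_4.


Write in Frobenius form y'' + (p(x)/x) y' + (q(x)/x^2) y = 0:
  p(x) = -1/5,  q(x) = -2x^2 + 2x + 8/25.
Indicial equation: r(r-1) + (-1/5) r + (8/25) = 0 -> roots r_1 = 4/5, r_2 = 2/5.
Take r = r_1 = 4/5. Let y(x) = x^r sum_{n>=0} a_n x^n with a_0 = 1.
Substitute y = x^r sum a_n x^n and match x^{r+n}. The recurrence is
  D(n) a_n + 2 a_{n-1} - 2 a_{n-2} = 0,  where D(n) = (r+n)(r+n-1) + (-1/5)(r+n) + (8/25).
  a_n = [-2 a_{n-1} + 2 a_{n-2}] / D(n).
Since the indicial polynomial factors as (r - r_1)(r - r_2), D(n) = (r_1 + n - r_1)(r_1 + n - r_2) = n(n + 2/5).
Evaluating step by step (a_0 = 1):
  n = 1: D(1) = 1(1 + 2/5) = 7/5; numerator = -2(1) = -2; a_1 = (-2)/(7/5) = -10/7
  n = 2: D(2) = 2(2 + 2/5) = 24/5; numerator = -2(-10/7) + 2(1) = 34/7; a_2 = (34/7)/(24/5) = 85/84
  n = 3: D(3) = 3(3 + 2/5) = 51/5; numerator = -2(85/84) + 2(-10/7) = -205/42; a_3 = (-205/42)/(51/5) = -1025/2142
  n = 4: D(4) = 4(4 + 2/5) = 88/5; numerator = -2(-1025/2142) + 2(85/84) = 6385/2142; a_4 = (6385/2142)/(88/5) = 31925/188496

r = 4/5; a_0 = 1; a_1 = -10/7; a_2 = 85/84; a_3 = -1025/2142; a_4 = 31925/188496


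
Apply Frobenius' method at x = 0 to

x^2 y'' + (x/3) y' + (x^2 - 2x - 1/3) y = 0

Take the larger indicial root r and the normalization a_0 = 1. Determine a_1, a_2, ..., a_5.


Write in Frobenius form y'' + (p(x)/x) y' + (q(x)/x^2) y = 0:
  p(x) = 1/3,  q(x) = x^2 - 2x - 1/3.
Indicial equation: r(r-1) + (1/3) r + (-1/3) = 0 -> roots r_1 = 1, r_2 = -1/3.
Take r = r_1 = 1. Let y(x) = x^r sum_{n>=0} a_n x^n with a_0 = 1.
Substitute y = x^r sum a_n x^n and match x^{r+n}. The recurrence is
  D(n) a_n - 2 a_{n-1} + 1 a_{n-2} = 0,  where D(n) = (r+n)(r+n-1) + (1/3)(r+n) + (-1/3).
  a_n = [2 a_{n-1} - 1 a_{n-2}] / D(n).
Since the indicial polynomial factors as (r - r_1)(r - r_2), D(n) = (r_1 + n - r_1)(r_1 + n - r_2) = n(n + 4/3).
Evaluating step by step (a_0 = 1):
  n = 1: D(1) = 1(1 + 4/3) = 7/3; numerator = 2(1) = 2; a_1 = (2)/(7/3) = 6/7
  n = 2: D(2) = 2(2 + 4/3) = 20/3; numerator = 2(6/7) - 1(1) = 5/7; a_2 = (5/7)/(20/3) = 3/28
  n = 3: D(3) = 3(3 + 4/3) = 13; numerator = 2(3/28) - 1(6/7) = -9/14; a_3 = (-9/14)/(13) = -9/182
  n = 4: D(4) = 4(4 + 4/3) = 64/3; numerator = 2(-9/182) - 1(3/28) = -75/364; a_4 = (-75/364)/(64/3) = -225/23296
  n = 5: D(5) = 5(5 + 4/3) = 95/3; numerator = 2(-225/23296) - 1(-9/182) = 27/896; a_5 = (27/896)/(95/3) = 81/85120

r = 1; a_0 = 1; a_1 = 6/7; a_2 = 3/28; a_3 = -9/182; a_4 = -225/23296; a_5 = 81/85120


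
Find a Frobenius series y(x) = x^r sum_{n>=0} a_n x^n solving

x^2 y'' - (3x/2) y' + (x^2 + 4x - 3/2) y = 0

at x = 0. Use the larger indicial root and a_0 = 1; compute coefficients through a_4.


Write in Frobenius form y'' + (p(x)/x) y' + (q(x)/x^2) y = 0:
  p(x) = -3/2,  q(x) = x^2 + 4x - 3/2.
Indicial equation: r(r-1) + (-3/2) r + (-3/2) = 0 -> roots r_1 = 3, r_2 = -1/2.
Take r = r_1 = 3. Let y(x) = x^r sum_{n>=0} a_n x^n with a_0 = 1.
Substitute y = x^r sum a_n x^n and match x^{r+n}. The recurrence is
  D(n) a_n + 4 a_{n-1} + 1 a_{n-2} = 0,  where D(n) = (r+n)(r+n-1) + (-3/2)(r+n) + (-3/2).
  a_n = [-4 a_{n-1} - 1 a_{n-2}] / D(n).
Since the indicial polynomial factors as (r - r_1)(r - r_2), D(n) = (r_1 + n - r_1)(r_1 + n - r_2) = n(n + 7/2).
Evaluating step by step (a_0 = 1):
  n = 1: D(1) = 1(1 + 7/2) = 9/2; numerator = -4(1) = -4; a_1 = (-4)/(9/2) = -8/9
  n = 2: D(2) = 2(2 + 7/2) = 11; numerator = -4(-8/9) - 1(1) = 23/9; a_2 = (23/9)/(11) = 23/99
  n = 3: D(3) = 3(3 + 7/2) = 39/2; numerator = -4(23/99) - 1(-8/9) = -4/99; a_3 = (-4/99)/(39/2) = -8/3861
  n = 4: D(4) = 4(4 + 7/2) = 30; numerator = -4(-8/3861) - 1(23/99) = -865/3861; a_4 = (-865/3861)/(30) = -173/23166

r = 3; a_0 = 1; a_1 = -8/9; a_2 = 23/99; a_3 = -8/3861; a_4 = -173/23166


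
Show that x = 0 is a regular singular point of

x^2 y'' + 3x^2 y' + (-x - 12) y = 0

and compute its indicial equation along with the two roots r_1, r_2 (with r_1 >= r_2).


Divide by x^2 to reach normal form y'' + P_1(x) y' + P_2(x) y = 0 with P_1(x) = 3 and P_2(x) = -1/x - 12/x^2.
x = 0 is a singular point because the y-coefficient -1/x - 12/x^2 has a pole at x = 0.
It is a regular singular point because x P_1(x) = p(x) = 3x and x^2 P_2(x) = q(x) = -x - 12 are polynomials, hence analytic at x = 0.
p(0) = 0,  q(0) = -12.
Indicial equation: r(r-1) + p(0) r + q(0) = 0, i.e. r^2 + (p(0) - 1) r + q(0) = 0, i.e. r^2 - 1 r - 12 = 0.
Discriminant: (-1)^2 - 4(-12) = 49, so r = (1 ± 7)/2.
Solving: r_1 = 4, r_2 = -3.

indicial: r^2 - 1 r - 12 = 0; roots r_1 = 4, r_2 = -3


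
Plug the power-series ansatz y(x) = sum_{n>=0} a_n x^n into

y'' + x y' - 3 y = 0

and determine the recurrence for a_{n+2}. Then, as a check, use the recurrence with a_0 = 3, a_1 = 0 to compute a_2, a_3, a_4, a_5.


Substitute y = sum_n a_n x^n.
y''(x) has coefficient (n+2)(n+1) a_{n+2} at x^n;
x y'(x) has coefficient n a_n at x^n (shift);
-3 y(x) has coefficient -3 a_n at x^n.
Matching x^n: (n+2)(n+1) a_{n+2} + (n - 3) a_n = 0.
Thus a_{n+2} = (-n + 3) / ((n+1)(n+2)) * a_n.

Check with a_0 = 3, a_1 = 0 (apply the recurrence for n = 0, 1, 2, 3): a_0 = 3, a_1 = 0, a_2 = 9/2, a_3 = 0, a_4 = 3/8, a_5 = 0.

a_(n+2) = (-n + 3) / ((n+1)(n+2)) * a_n; check: a_0 = 3, a_1 = 0, a_2 = 9/2, a_3 = 0, a_4 = 3/8, a_5 = 0


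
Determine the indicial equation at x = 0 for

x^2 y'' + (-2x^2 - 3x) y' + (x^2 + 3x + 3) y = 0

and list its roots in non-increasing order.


Divide by x^2 to reach normal form y'' + P_1(x) y' + P_2(x) y = 0 with P_1(x) = -2 - 3/x and P_2(x) = 1 + 3/x + 3/x^2.
x = 0 is a singular point because the y'-coefficient -2 - 3/x has a pole at x = 0 and the y-coefficient 1 + 3/x + 3/x^2 has a pole at x = 0.
It is a regular singular point because x P_1(x) = p(x) = -2x - 3 and x^2 P_2(x) = q(x) = x^2 + 3x + 3 are polynomials, hence analytic at x = 0.
p(0) = -3,  q(0) = 3.
Indicial equation: r(r-1) + p(0) r + q(0) = 0, i.e. r^2 + (p(0) - 1) r + q(0) = 0, i.e. r^2 - 4 r + 3 = 0.
Discriminant: (-4)^2 - 4(3) = 4, so r = (4 ± 2)/2.
Solving: r_1 = 3, r_2 = 1.

indicial: r^2 - 4 r + 3 = 0; roots r_1 = 3, r_2 = 1


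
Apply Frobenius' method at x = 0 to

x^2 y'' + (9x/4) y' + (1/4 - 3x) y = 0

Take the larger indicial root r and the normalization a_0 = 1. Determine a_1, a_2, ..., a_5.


Write in Frobenius form y'' + (p(x)/x) y' + (q(x)/x^2) y = 0:
  p(x) = 9/4,  q(x) = 1/4 - 3x.
Indicial equation: r(r-1) + (9/4) r + (1/4) = 0 -> roots r_1 = -1/4, r_2 = -1.
Take r = r_1 = -1/4. Let y(x) = x^r sum_{n>=0} a_n x^n with a_0 = 1.
Substitute y = x^r sum a_n x^n and match x^{r+n}. The recurrence is
  D(n) a_n - 3 a_{n-1} = 0,  where D(n) = (r+n)(r+n-1) + (9/4)(r+n) + (1/4).
  a_n = 3 / D(n) * a_{n-1}.
Since the indicial polynomial factors as (r - r_1)(r - r_2), D(n) = (r_1 + n - r_1)(r_1 + n - r_2) = n(n + 3/4).
Evaluating step by step (a_0 = 1):
  n = 1: D(1) = 1(1 + 3/4) = 7/4; numerator = 3(1) = 3; a_1 = (3)/(7/4) = 12/7
  n = 2: D(2) = 2(2 + 3/4) = 11/2; numerator = 3(12/7) = 36/7; a_2 = (36/7)/(11/2) = 72/77
  n = 3: D(3) = 3(3 + 3/4) = 45/4; numerator = 3(72/77) = 216/77; a_3 = (216/77)/(45/4) = 96/385
  n = 4: D(4) = 4(4 + 3/4) = 19; numerator = 3(96/385) = 288/385; a_4 = (288/385)/(19) = 288/7315
  n = 5: D(5) = 5(5 + 3/4) = 115/4; numerator = 3(288/7315) = 864/7315; a_5 = (864/7315)/(115/4) = 3456/841225

r = -1/4; a_0 = 1; a_1 = 12/7; a_2 = 72/77; a_3 = 96/385; a_4 = 288/7315; a_5 = 3456/841225


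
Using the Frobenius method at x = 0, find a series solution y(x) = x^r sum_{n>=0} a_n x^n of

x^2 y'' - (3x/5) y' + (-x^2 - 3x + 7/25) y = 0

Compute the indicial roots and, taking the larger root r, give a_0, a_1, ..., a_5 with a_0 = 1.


Write in Frobenius form y'' + (p(x)/x) y' + (q(x)/x^2) y = 0:
  p(x) = -3/5,  q(x) = -x^2 - 3x + 7/25.
Indicial equation: r(r-1) + (-3/5) r + (7/25) = 0 -> roots r_1 = 7/5, r_2 = 1/5.
Take r = r_1 = 7/5. Let y(x) = x^r sum_{n>=0} a_n x^n with a_0 = 1.
Substitute y = x^r sum a_n x^n and match x^{r+n}. The recurrence is
  D(n) a_n - 3 a_{n-1} - 1 a_{n-2} = 0,  where D(n) = (r+n)(r+n-1) + (-3/5)(r+n) + (7/25).
  a_n = [3 a_{n-1} + 1 a_{n-2}] / D(n).
Since the indicial polynomial factors as (r - r_1)(r - r_2), D(n) = (r_1 + n - r_1)(r_1 + n - r_2) = n(n + 6/5).
Evaluating step by step (a_0 = 1):
  n = 1: D(1) = 1(1 + 6/5) = 11/5; numerator = 3(1) = 3; a_1 = (3)/(11/5) = 15/11
  n = 2: D(2) = 2(2 + 6/5) = 32/5; numerator = 3(15/11) + 1(1) = 56/11; a_2 = (56/11)/(32/5) = 35/44
  n = 3: D(3) = 3(3 + 6/5) = 63/5; numerator = 3(35/44) + 1(15/11) = 15/4; a_3 = (15/4)/(63/5) = 25/84
  n = 4: D(4) = 4(4 + 6/5) = 104/5; numerator = 3(25/84) + 1(35/44) = 130/77; a_4 = (130/77)/(104/5) = 25/308
  n = 5: D(5) = 5(5 + 6/5) = 31; numerator = 3(25/308) + 1(25/84) = 125/231; a_5 = (125/231)/(31) = 125/7161

r = 7/5; a_0 = 1; a_1 = 15/11; a_2 = 35/44; a_3 = 25/84; a_4 = 25/308; a_5 = 125/7161


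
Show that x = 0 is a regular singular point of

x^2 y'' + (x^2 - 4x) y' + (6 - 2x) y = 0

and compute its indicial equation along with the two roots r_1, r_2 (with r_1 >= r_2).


Divide by x^2 to reach normal form y'' + P_1(x) y' + P_2(x) y = 0 with P_1(x) = 1 - 4/x and P_2(x) = -2/x + 6/x^2.
x = 0 is a singular point because the y'-coefficient 1 - 4/x has a pole at x = 0 and the y-coefficient -2/x + 6/x^2 has a pole at x = 0.
It is a regular singular point because x P_1(x) = p(x) = x - 4 and x^2 P_2(x) = q(x) = 6 - 2x are polynomials, hence analytic at x = 0.
p(0) = -4,  q(0) = 6.
Indicial equation: r(r-1) + p(0) r + q(0) = 0, i.e. r^2 + (p(0) - 1) r + q(0) = 0, i.e. r^2 - 5 r + 6 = 0.
Discriminant: (-5)^2 - 4(6) = 1, so r = (5 ± 1)/2.
Solving: r_1 = 3, r_2 = 2.

indicial: r^2 - 5 r + 6 = 0; roots r_1 = 3, r_2 = 2


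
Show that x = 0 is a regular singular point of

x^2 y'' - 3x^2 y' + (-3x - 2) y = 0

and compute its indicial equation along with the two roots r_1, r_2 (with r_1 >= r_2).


Divide by x^2 to reach normal form y'' + P_1(x) y' + P_2(x) y = 0 with P_1(x) = -3 and P_2(x) = -3/x - 2/x^2.
x = 0 is a singular point because the y-coefficient -3/x - 2/x^2 has a pole at x = 0.
It is a regular singular point because x P_1(x) = p(x) = -3x and x^2 P_2(x) = q(x) = -3x - 2 are polynomials, hence analytic at x = 0.
p(0) = 0,  q(0) = -2.
Indicial equation: r(r-1) + p(0) r + q(0) = 0, i.e. r^2 + (p(0) - 1) r + q(0) = 0, i.e. r^2 - 1 r - 2 = 0.
Discriminant: (-1)^2 - 4(-2) = 9, so r = (1 ± 3)/2.
Solving: r_1 = 2, r_2 = -1.

indicial: r^2 - 1 r - 2 = 0; roots r_1 = 2, r_2 = -1


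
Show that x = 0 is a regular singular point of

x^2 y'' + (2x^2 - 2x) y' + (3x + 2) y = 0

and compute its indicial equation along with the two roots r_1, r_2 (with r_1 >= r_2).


Divide by x^2 to reach normal form y'' + P_1(x) y' + P_2(x) y = 0 with P_1(x) = 2 - 2/x and P_2(x) = 3/x + 2/x^2.
x = 0 is a singular point because the y'-coefficient 2 - 2/x has a pole at x = 0 and the y-coefficient 3/x + 2/x^2 has a pole at x = 0.
It is a regular singular point because x P_1(x) = p(x) = 2x - 2 and x^2 P_2(x) = q(x) = 3x + 2 are polynomials, hence analytic at x = 0.
p(0) = -2,  q(0) = 2.
Indicial equation: r(r-1) + p(0) r + q(0) = 0, i.e. r^2 + (p(0) - 1) r + q(0) = 0, i.e. r^2 - 3 r + 2 = 0.
Discriminant: (-3)^2 - 4(2) = 1, so r = (3 ± 1)/2.
Solving: r_1 = 2, r_2 = 1.

indicial: r^2 - 3 r + 2 = 0; roots r_1 = 2, r_2 = 1


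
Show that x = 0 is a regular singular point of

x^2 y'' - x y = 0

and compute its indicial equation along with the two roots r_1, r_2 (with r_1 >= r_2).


Divide by x^2 to reach normal form y'' + P_1(x) y' + P_2(x) y = 0 with P_1(x) = 0 and P_2(x) = -1/x.
x = 0 is a singular point because the y-coefficient -1/x has a pole at x = 0.
It is a regular singular point because x P_1(x) = p(x) = 0 and x^2 P_2(x) = q(x) = -x are polynomials, hence analytic at x = 0.
p(0) = 0,  q(0) = 0.
Indicial equation: r(r-1) + p(0) r + q(0) = 0, i.e. r^2 + (p(0) - 1) r + q(0) = 0, i.e. r^2 - 1 r = 0.
Discriminant: (-1)^2 - 4(0) = 1, so r = (1 ± 1)/2.
Solving: r_1 = 1, r_2 = 0.

indicial: r^2 - 1 r = 0; roots r_1 = 1, r_2 = 0


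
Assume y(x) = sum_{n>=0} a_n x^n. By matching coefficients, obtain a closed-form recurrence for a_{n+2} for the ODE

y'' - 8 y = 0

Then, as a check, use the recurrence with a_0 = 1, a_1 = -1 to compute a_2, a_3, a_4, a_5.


Substitute y = sum_n a_n x^n into y'' + (const) y = 0.
y''(x) = sum_{n>=0} (n+2)(n+1) a_{n+2} x^n.
The ODE becomes sum_n [(n+2)(n+1) a_{n+2} - 8 a_n] x^n = 0.
Setting each coefficient to zero gives the recurrence:
  (n+2)(n+1) a_{n+2} - 8 a_n = 0,
  a_{n+2} = 8 / ((n+1)(n+2)) a_n.

Check with a_0 = 1, a_1 = -1 (apply the recurrence for n = 0, 1, 2, 3): a_0 = 1, a_1 = -1, a_2 = 4, a_3 = -4/3, a_4 = 8/3, a_5 = -8/15.

a_{n+2} = 8/((n+1)(n+2)) * a_n; check: a_0 = 1, a_1 = -1, a_2 = 4, a_3 = -4/3, a_4 = 8/3, a_5 = -8/15


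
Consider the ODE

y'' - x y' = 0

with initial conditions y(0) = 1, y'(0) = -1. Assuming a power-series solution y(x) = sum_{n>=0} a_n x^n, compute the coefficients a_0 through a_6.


Ansatz: y(x) = sum_{n>=0} a_n x^n, so y'(x) = sum_{n>=1} n a_n x^(n-1) and y''(x) = sum_{n>=2} n(n-1) a_n x^(n-2).
Substitute into P(x) y'' + Q(x) y' + R(x) y = 0 with P(x) = 1, Q(x) = -x, R(x) = 0, and match powers of x.
Initial conditions: a_0 = 1, a_1 = -1.
Setting the coefficient of each power of x to zero and solving order by order (substituting the coefficients already found):
  x^0: 2 a_2 = 0  ->  a_2 = 0
  x^1: 6 a_3 - a_1 = 0  ->  6 a_3 = a_1 = -1  ->  a_3 = -1/6
  x^2: 12 a_4 - 2 a_2 = 0  ->  12 a_4 = 2 a_2 = 0  ->  a_4 = 0
  x^3: 20 a_5 - 3 a_3 = 0  ->  20 a_5 = 3 a_3 = -1/2  ->  a_5 = -1/40
  x^4: 30 a_6 - 4 a_4 = 0  ->  30 a_6 = 4 a_4 = 0  ->  a_6 = 0
Truncated series: y(x) = 1 - x - (1/6) x^3 - (1/40) x^5 + O(x^7).

a_0 = 1; a_1 = -1; a_2 = 0; a_3 = -1/6; a_4 = 0; a_5 = -1/40; a_6 = 0


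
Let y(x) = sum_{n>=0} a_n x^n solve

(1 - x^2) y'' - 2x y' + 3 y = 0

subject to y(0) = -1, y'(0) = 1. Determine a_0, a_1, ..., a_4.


Ansatz: y(x) = sum_{n>=0} a_n x^n, so y'(x) = sum_{n>=1} n a_n x^(n-1) and y''(x) = sum_{n>=2} n(n-1) a_n x^(n-2).
Substitute into P(x) y'' + Q(x) y' + R(x) y = 0 with P(x) = 1 - x^2, Q(x) = -2x, R(x) = 3, and match powers of x.
Initial conditions: a_0 = -1, a_1 = 1.
Setting the coefficient of each power of x to zero and solving order by order (substituting the coefficients already found):
  x^0: 2 a_2 + 3 a_0 = 0  ->  2 a_2 = -3 a_0 = 3  ->  a_2 = 3/2
  x^1: 6 a_3 + a_1 = 0  ->  6 a_3 = -a_1 = -1  ->  a_3 = -1/6
  x^2: 12 a_4 - 3 a_2 = 0  ->  12 a_4 = 3 a_2 = 9/2  ->  a_4 = 3/8
Truncated series: y(x) = -1 + x + (3/2) x^2 - (1/6) x^3 + (3/8) x^4 + O(x^5).

a_0 = -1; a_1 = 1; a_2 = 3/2; a_3 = -1/6; a_4 = 3/8


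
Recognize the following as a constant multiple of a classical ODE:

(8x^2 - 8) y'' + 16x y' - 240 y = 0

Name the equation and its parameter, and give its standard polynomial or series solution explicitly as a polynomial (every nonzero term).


All three coefficients share the factor -8; dividing through by -8 gives  (1 - x^2) y'' - 2x y' + 30 y = 0.
This matches the Legendre equation (1 - x^2) y'' - 2x y' + n(n+1) y = 0 (note the -2x y' term) with n(n+1) = 30, so n = 5; the polynomial solution is P_5(x).
With y = sum_k a_k x^k, matching x^k gives (k+2)(k+1) a_{k+2} = [k(k+1) - n(n+1)] a_k = (k - 5)(k + 6) a_k. The right side vanishes at k = 5, so the series with the parity of 5 terminates at degree 5.
Standard normalization (P_n(1) = 1): leading coefficient (2n)!/(2^n (n!)^2) = 3628800/(32*14400) = 63/8, so a_5 = 63/8. Work downward with a_k = (k+1)(k+2) a_{k+2} / ((k - 5)(k + 6)):
  a_3 = (4)(5)(63/8) / ((3 - 5)(3 + 6)) = (315/2)/(-18) = -35/4
  a_1 = (2)(3)(-35/4) / ((1 - 5)(1 + 6)) = (-105/2)/(-28) = 15/8
Hence P_5(x) = 63 x^5/8 - 35 x^3/4 + 15 x/8.

P_5(x); series = 63 x^5/8 - 35 x^3/4 + 15 x/8


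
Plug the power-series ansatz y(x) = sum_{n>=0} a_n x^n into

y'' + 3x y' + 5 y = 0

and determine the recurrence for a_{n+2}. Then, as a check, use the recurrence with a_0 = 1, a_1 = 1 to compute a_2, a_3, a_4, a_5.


Substitute y = sum_n a_n x^n.
y''(x) has coefficient (n+2)(n+1) a_{n+2} at x^n;
3 x y'(x) has coefficient 3 n a_n at x^n (shift);
5 y(x) has coefficient 5 a_n at x^n.
Matching x^n: (n+2)(n+1) a_{n+2} + (3n + 5) a_n = 0.
Thus a_{n+2} = (-3n - 5) / ((n+1)(n+2)) * a_n.

Check with a_0 = 1, a_1 = 1 (apply the recurrence for n = 0, 1, 2, 3): a_0 = 1, a_1 = 1, a_2 = -5/2, a_3 = -4/3, a_4 = 55/24, a_5 = 14/15.

a_(n+2) = (-3n - 5) / ((n+1)(n+2)) * a_n; check: a_0 = 1, a_1 = 1, a_2 = -5/2, a_3 = -4/3, a_4 = 55/24, a_5 = 14/15


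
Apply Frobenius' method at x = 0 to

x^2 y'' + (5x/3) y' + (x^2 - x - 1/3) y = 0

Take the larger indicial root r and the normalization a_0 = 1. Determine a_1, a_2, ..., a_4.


Write in Frobenius form y'' + (p(x)/x) y' + (q(x)/x^2) y = 0:
  p(x) = 5/3,  q(x) = x^2 - x - 1/3.
Indicial equation: r(r-1) + (5/3) r + (-1/3) = 0 -> roots r_1 = 1/3, r_2 = -1.
Take r = r_1 = 1/3. Let y(x) = x^r sum_{n>=0} a_n x^n with a_0 = 1.
Substitute y = x^r sum a_n x^n and match x^{r+n}. The recurrence is
  D(n) a_n - 1 a_{n-1} + 1 a_{n-2} = 0,  where D(n) = (r+n)(r+n-1) + (5/3)(r+n) + (-1/3).
  a_n = [1 a_{n-1} - 1 a_{n-2}] / D(n).
Since the indicial polynomial factors as (r - r_1)(r - r_2), D(n) = (r_1 + n - r_1)(r_1 + n - r_2) = n(n + 4/3).
Evaluating step by step (a_0 = 1):
  n = 1: D(1) = 1(1 + 4/3) = 7/3; numerator = 1(1) = 1; a_1 = (1)/(7/3) = 3/7
  n = 2: D(2) = 2(2 + 4/3) = 20/3; numerator = 1(3/7) - 1(1) = -4/7; a_2 = (-4/7)/(20/3) = -3/35
  n = 3: D(3) = 3(3 + 4/3) = 13; numerator = 1(-3/35) - 1(3/7) = -18/35; a_3 = (-18/35)/(13) = -18/455
  n = 4: D(4) = 4(4 + 4/3) = 64/3; numerator = 1(-18/455) - 1(-3/35) = 3/65; a_4 = (3/65)/(64/3) = 9/4160

r = 1/3; a_0 = 1; a_1 = 3/7; a_2 = -3/35; a_3 = -18/455; a_4 = 9/4160


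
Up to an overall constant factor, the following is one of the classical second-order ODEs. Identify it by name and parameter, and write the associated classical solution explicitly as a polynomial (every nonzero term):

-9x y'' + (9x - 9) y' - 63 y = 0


All three coefficients share the factor -9; dividing through by -9 gives  x y'' + (1 - x) y' + 7 y = 0.
This matches the Laguerre equation x y'' + (1 - x) y' + n y = 0 with n = 7; the polynomial solution is L_7(x).
With y = sum_k a_k x^k, matching x^k gives (k+1)k a_{k+1} + (k+1) a_{k+1} - k a_k + n a_k = 0, i.e. (k+1)^2 a_{k+1} = (k - n) a_k = (k - 7) a_k. The right side vanishes at k = 7, so the series terminates at degree 7.
Standard normalization L_n(0) = 1 gives a_0 = 1. Work upward with a_{k+1} = (k - 7) a_k / (k+1)^2:
  a_1 = (0 - 7)(1) / 1^2 = -7/1 = -7
  a_2 = (1 - 7)(-7) / 2^2 = 42/4 = 21/2
  a_3 = (2 - 7)(21/2) / 3^2 = (-105/2)/9 = -35/6
  a_4 = (3 - 7)(-35/6) / 4^2 = (70/3)/16 = 35/24
  a_5 = (4 - 7)(35/24) / 5^2 = (-35/8)/25 = -7/40
  a_6 = (5 - 7)(-7/40) / 6^2 = (7/20)/36 = 7/720
  a_7 = (6 - 7)(7/720) / 7^2 = (-7/720)/49 = -1/5040
Hence L_7(x) = -x^7/5040 + 7 x^6/720 - 7 x^5/40 + 35 x^4/24 - 35 x^3/6 + 21 x^2/2 - 7 x + 1.

L_7(x); series = -x^7/5040 + 7 x^6/720 - 7 x^5/40 + 35 x^4/24 - 35 x^3/6 + 21 x^2/2 - 7 x + 1


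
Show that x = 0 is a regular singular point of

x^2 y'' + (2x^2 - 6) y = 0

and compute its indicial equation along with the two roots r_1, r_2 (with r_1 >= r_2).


Divide by x^2 to reach normal form y'' + P_1(x) y' + P_2(x) y = 0 with P_1(x) = 0 and P_2(x) = 2 - 6/x^2.
x = 0 is a singular point because the y-coefficient 2 - 6/x^2 has a pole at x = 0.
It is a regular singular point because x P_1(x) = p(x) = 0 and x^2 P_2(x) = q(x) = 2x^2 - 6 are polynomials, hence analytic at x = 0.
p(0) = 0,  q(0) = -6.
Indicial equation: r(r-1) + p(0) r + q(0) = 0, i.e. r^2 + (p(0) - 1) r + q(0) = 0, i.e. r^2 - 1 r - 6 = 0.
Discriminant: (-1)^2 - 4(-6) = 25, so r = (1 ± 5)/2.
Solving: r_1 = 3, r_2 = -2.

indicial: r^2 - 1 r - 6 = 0; roots r_1 = 3, r_2 = -2


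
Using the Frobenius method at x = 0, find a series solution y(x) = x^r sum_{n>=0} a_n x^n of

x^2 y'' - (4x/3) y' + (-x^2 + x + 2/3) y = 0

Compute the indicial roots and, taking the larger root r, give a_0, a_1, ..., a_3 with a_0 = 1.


Write in Frobenius form y'' + (p(x)/x) y' + (q(x)/x^2) y = 0:
  p(x) = -4/3,  q(x) = -x^2 + x + 2/3.
Indicial equation: r(r-1) + (-4/3) r + (2/3) = 0 -> roots r_1 = 2, r_2 = 1/3.
Take r = r_1 = 2. Let y(x) = x^r sum_{n>=0} a_n x^n with a_0 = 1.
Substitute y = x^r sum a_n x^n and match x^{r+n}. The recurrence is
  D(n) a_n + 1 a_{n-1} - 1 a_{n-2} = 0,  where D(n) = (r+n)(r+n-1) + (-4/3)(r+n) + (2/3).
  a_n = [-1 a_{n-1} + 1 a_{n-2}] / D(n).
Since the indicial polynomial factors as (r - r_1)(r - r_2), D(n) = (r_1 + n - r_1)(r_1 + n - r_2) = n(n + 5/3).
Evaluating step by step (a_0 = 1):
  n = 1: D(1) = 1(1 + 5/3) = 8/3; numerator = -1(1) = -1; a_1 = (-1)/(8/3) = -3/8
  n = 2: D(2) = 2(2 + 5/3) = 22/3; numerator = -1(-3/8) + 1(1) = 11/8; a_2 = (11/8)/(22/3) = 3/16
  n = 3: D(3) = 3(3 + 5/3) = 14; numerator = -1(3/16) + 1(-3/8) = -9/16; a_3 = (-9/16)/(14) = -9/224

r = 2; a_0 = 1; a_1 = -3/8; a_2 = 3/16; a_3 = -9/224


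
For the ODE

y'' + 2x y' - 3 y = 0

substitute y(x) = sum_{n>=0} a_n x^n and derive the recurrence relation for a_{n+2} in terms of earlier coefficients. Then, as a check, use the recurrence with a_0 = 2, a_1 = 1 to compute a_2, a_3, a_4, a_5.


Substitute y = sum_n a_n x^n.
y''(x) has coefficient (n+2)(n+1) a_{n+2} at x^n;
2 x y'(x) has coefficient 2 n a_n at x^n (shift);
-3 y(x) has coefficient -3 a_n at x^n.
Matching x^n: (n+2)(n+1) a_{n+2} + (2n - 3) a_n = 0.
Thus a_{n+2} = (-2n + 3) / ((n+1)(n+2)) * a_n.

Check with a_0 = 2, a_1 = 1 (apply the recurrence for n = 0, 1, 2, 3): a_0 = 2, a_1 = 1, a_2 = 3, a_3 = 1/6, a_4 = -1/4, a_5 = -1/40.

a_(n+2) = (-2n + 3) / ((n+1)(n+2)) * a_n; check: a_0 = 2, a_1 = 1, a_2 = 3, a_3 = 1/6, a_4 = -1/4, a_5 = -1/40


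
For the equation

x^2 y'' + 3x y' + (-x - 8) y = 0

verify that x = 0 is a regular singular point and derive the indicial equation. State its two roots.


Divide by x^2 to reach normal form y'' + P_1(x) y' + P_2(x) y = 0 with P_1(x) = 3/x and P_2(x) = -1/x - 8/x^2.
x = 0 is a singular point because the y'-coefficient 3/x has a pole at x = 0 and the y-coefficient -1/x - 8/x^2 has a pole at x = 0.
It is a regular singular point because x P_1(x) = p(x) = 3 and x^2 P_2(x) = q(x) = -x - 8 are polynomials, hence analytic at x = 0.
p(0) = 3,  q(0) = -8.
Indicial equation: r(r-1) + p(0) r + q(0) = 0, i.e. r^2 + (p(0) - 1) r + q(0) = 0, i.e. r^2 + 2 r - 8 = 0.
Discriminant: (2)^2 - 4(-8) = 36, so r = (-2 ± 6)/2.
Solving: r_1 = 2, r_2 = -4.

indicial: r^2 + 2 r - 8 = 0; roots r_1 = 2, r_2 = -4


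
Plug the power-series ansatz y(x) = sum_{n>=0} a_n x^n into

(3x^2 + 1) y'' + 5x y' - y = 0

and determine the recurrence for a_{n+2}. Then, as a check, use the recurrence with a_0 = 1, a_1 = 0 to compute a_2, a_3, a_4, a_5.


Substitute y = sum_n a_n x^n.
(1 + 3 x^2) y'' contributes (n+2)(n+1) a_{n+2} + 3 n(n-1) a_n at x^n.
5 x y'(x) contributes 5 n a_n at x^n.
-y(x) contributes -1 a_n at x^n.
Matching x^n: (n+2)(n+1) a_{n+2} + (3 n(n-1) + 5 n - 1) a_n = 0.
Thus a_{n+2} = (-3 n(n-1) - 5 n + 1) / ((n+1)(n+2)) * a_n.

Check with a_0 = 1, a_1 = 0 (apply the recurrence for n = 0, 1, 2, 3): a_0 = 1, a_1 = 0, a_2 = 1/2, a_3 = 0, a_4 = -5/8, a_5 = 0.

a_(n+2) = (-3 n(n-1) - 5 n + 1) / ((n+1)(n+2)) * a_n; check: a_0 = 1, a_1 = 0, a_2 = 1/2, a_3 = 0, a_4 = -5/8, a_5 = 0


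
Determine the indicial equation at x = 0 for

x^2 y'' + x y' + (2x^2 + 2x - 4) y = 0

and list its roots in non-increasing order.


Divide by x^2 to reach normal form y'' + P_1(x) y' + P_2(x) y = 0 with P_1(x) = 1/x and P_2(x) = 2 + 2/x - 4/x^2.
x = 0 is a singular point because the y'-coefficient 1/x has a pole at x = 0 and the y-coefficient 2 + 2/x - 4/x^2 has a pole at x = 0.
It is a regular singular point because x P_1(x) = p(x) = 1 and x^2 P_2(x) = q(x) = 2x^2 + 2x - 4 are polynomials, hence analytic at x = 0.
p(0) = 1,  q(0) = -4.
Indicial equation: r(r-1) + p(0) r + q(0) = 0, i.e. r^2 + (p(0) - 1) r + q(0) = 0, i.e. r^2 - 4 = 0.
Discriminant: (0)^2 - 4(-4) = 16, so r = (0 ± 4)/2.
Solving: r_1 = 2, r_2 = -2.

indicial: r^2 - 4 = 0; roots r_1 = 2, r_2 = -2


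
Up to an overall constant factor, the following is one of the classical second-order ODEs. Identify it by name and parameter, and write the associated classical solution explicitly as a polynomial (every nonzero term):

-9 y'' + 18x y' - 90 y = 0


All three coefficients share the factor -9; dividing through by -9 gives  y'' - 2x y' + 10 y = 0.
This matches the Hermite equation y'' - 2x y' + 2n y = 0 with 2n = 10, so n = 5; the polynomial solution is H_5(x).
With y = sum_k a_k x^k, matching x^k gives (k+2)(k+1) a_{k+2} = 2(k - n) a_k = 2(k - 5) a_k. The right side vanishes at k = 5, so the series with the parity of 5 terminates at degree 5.
Standard normalization: leading coefficient of H_n is 2^n, so a_5 = 2^5 = 32. Work downward with a_k = (k+1)(k+2) a_{k+2} / (2(k - n)):
  a_3 = (4)(5)(32) / (2(3 - 5)) = 640/(-4) = -160
  a_1 = (2)(3)(-160) / (2(1 - 5)) = -960/(-8) = 120
Hence H_5(x) = 32 x^5 - 160 x^3 + 120 x.

H_5(x); series = 32 x^5 - 160 x^3 + 120 x


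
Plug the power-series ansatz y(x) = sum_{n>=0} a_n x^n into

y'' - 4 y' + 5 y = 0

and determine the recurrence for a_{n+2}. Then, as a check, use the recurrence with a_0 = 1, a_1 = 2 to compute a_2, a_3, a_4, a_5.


Substitute y = sum_n a_n x^n.
y''(x) has coefficient (n+2)(n+1) a_{n+2} at x^n;
-4 y'(x) has coefficient -4 (n+1) a_{n+1} at x^n;
5 y(x) has coefficient 5 a_n at x^n.
Matching x^n: (n+2)(n+1) a_{n+2} - 4 (n+1) a_{n+1} + 5 a_n = 0.
Thus a_{n+2} = [4 (n+1) a_{n+1} - 5 a_n] / ((n+1)(n+2)).

Check with a_0 = 1, a_1 = 2 (apply the recurrence for n = 0, 1, 2, 3): a_0 = 1, a_1 = 2, a_2 = 3/2, a_3 = 1/3, a_4 = -7/24, a_5 = -19/60.

a_(n+2) = [4 (n+1) a_(n+1) - 5 a_n] / ((n+1)(n+2)); check: a_0 = 1, a_1 = 2, a_2 = 3/2, a_3 = 1/3, a_4 = -7/24, a_5 = -19/60


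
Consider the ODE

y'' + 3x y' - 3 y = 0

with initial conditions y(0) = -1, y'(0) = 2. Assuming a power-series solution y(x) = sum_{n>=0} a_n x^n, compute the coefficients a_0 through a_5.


Ansatz: y(x) = sum_{n>=0} a_n x^n, so y'(x) = sum_{n>=1} n a_n x^(n-1) and y''(x) = sum_{n>=2} n(n-1) a_n x^(n-2).
Substitute into P(x) y'' + Q(x) y' + R(x) y = 0 with P(x) = 1, Q(x) = 3x, R(x) = -3, and match powers of x.
Initial conditions: a_0 = -1, a_1 = 2.
Setting the coefficient of each power of x to zero and solving order by order (substituting the coefficients already found):
  x^0: 2 a_2 - 3 a_0 = 0  ->  2 a_2 = 3 a_0 = -3  ->  a_2 = -3/2
  x^1: 6 a_3 = 0  ->  a_3 = 0
  x^2: 12 a_4 + 3 a_2 = 0  ->  12 a_4 = -3 a_2 = 9/2  ->  a_4 = 3/8
  x^3: 20 a_5 + 6 a_3 = 0  ->  20 a_5 = -6 a_3 = 0  ->  a_5 = 0
Truncated series: y(x) = -1 + 2 x - (3/2) x^2 + (3/8) x^4 + O(x^6).

a_0 = -1; a_1 = 2; a_2 = -3/2; a_3 = 0; a_4 = 3/8; a_5 = 0


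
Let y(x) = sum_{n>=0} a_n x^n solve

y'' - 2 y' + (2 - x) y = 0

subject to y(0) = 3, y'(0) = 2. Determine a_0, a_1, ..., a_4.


Ansatz: y(x) = sum_{n>=0} a_n x^n, so y'(x) = sum_{n>=1} n a_n x^(n-1) and y''(x) = sum_{n>=2} n(n-1) a_n x^(n-2).
Substitute into P(x) y'' + Q(x) y' + R(x) y = 0 with P(x) = 1, Q(x) = -2, R(x) = 2 - x, and match powers of x.
Initial conditions: a_0 = 3, a_1 = 2.
Setting the coefficient of each power of x to zero and solving order by order (substituting the coefficients already found):
  x^0: 2 a_2 - 2 a_1 + 2 a_0 = 0  ->  2 a_2 = 2 a_1 - 2 a_0 = -2  ->  a_2 = -1
  x^1: 6 a_3 - 4 a_2 + 2 a_1 - a_0 = 0  ->  6 a_3 = 4 a_2 - 2 a_1 + a_0 = -5  ->  a_3 = -5/6
  x^2: 12 a_4 - 6 a_3 + 2 a_2 - a_1 = 0  ->  12 a_4 = 6 a_3 - 2 a_2 + a_1 = -1  ->  a_4 = -1/12
Truncated series: y(x) = 3 + 2 x - x^2 - (5/6) x^3 - (1/12) x^4 + O(x^5).

a_0 = 3; a_1 = 2; a_2 = -1; a_3 = -5/6; a_4 = -1/12


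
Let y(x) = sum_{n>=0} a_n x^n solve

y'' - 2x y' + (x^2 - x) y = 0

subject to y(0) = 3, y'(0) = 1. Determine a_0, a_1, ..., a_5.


Ansatz: y(x) = sum_{n>=0} a_n x^n, so y'(x) = sum_{n>=1} n a_n x^(n-1) and y''(x) = sum_{n>=2} n(n-1) a_n x^(n-2).
Substitute into P(x) y'' + Q(x) y' + R(x) y = 0 with P(x) = 1, Q(x) = -2x, R(x) = x^2 - x, and match powers of x.
Initial conditions: a_0 = 3, a_1 = 1.
Setting the coefficient of each power of x to zero and solving order by order (substituting the coefficients already found):
  x^0: 2 a_2 = 0  ->  a_2 = 0
  x^1: 6 a_3 - 2 a_1 - a_0 = 0  ->  6 a_3 = 2 a_1 + a_0 = 5  ->  a_3 = 5/6
  x^2: 12 a_4 - 4 a_2 - a_1 + a_0 = 0  ->  12 a_4 = 4 a_2 + a_1 - a_0 = -2  ->  a_4 = -1/6
  x^3: 20 a_5 - 6 a_3 - a_2 + a_1 = 0  ->  20 a_5 = 6 a_3 + a_2 - a_1 = 4  ->  a_5 = 1/5
Truncated series: y(x) = 3 + x + (5/6) x^3 - (1/6) x^4 + (1/5) x^5 + O(x^6).

a_0 = 3; a_1 = 1; a_2 = 0; a_3 = 5/6; a_4 = -1/6; a_5 = 1/5
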